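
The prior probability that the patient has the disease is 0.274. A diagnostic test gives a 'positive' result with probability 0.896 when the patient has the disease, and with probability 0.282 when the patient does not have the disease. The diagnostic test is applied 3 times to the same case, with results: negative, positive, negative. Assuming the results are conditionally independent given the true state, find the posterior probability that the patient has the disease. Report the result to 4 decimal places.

Let H be the event that the patient has the disease; start with P(H) = 0.274. P('positive'|H) = 0.896, P('positive'|¬H) = 0.282.
Update on result 1 ('negative'): P(H) ← 0.104·0.2740 / (0.104·0.2740 + 0.718·0.7260) = 0.028496/0.54976 = 0.0518.
Update on result 2 ('positive'): P(H) ← 0.896·0.0518 / (0.896·0.0518 + 0.282·0.9482) = 0.046443/0.31383 = 0.1480.
Update on result 3 ('negative'): P(H) ← 0.104·0.1480 / (0.104·0.1480 + 0.718·0.8520) = 0.015391/0.62714 = 0.0245.

Posterior P(H) ≈ 0.0245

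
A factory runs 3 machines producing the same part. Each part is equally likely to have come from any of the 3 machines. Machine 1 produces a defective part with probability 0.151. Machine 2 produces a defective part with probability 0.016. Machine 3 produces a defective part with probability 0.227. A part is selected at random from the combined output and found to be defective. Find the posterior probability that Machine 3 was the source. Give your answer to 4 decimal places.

Posterior probability ≈ 0.5761

P(defective|M1) = 0.151; P(defective|M2) = 0.016; P(defective|M3) = 0.227.
Prior × likelihood for each source: 0.333333·0.151=0.05033, 0.333333·0.016=0.005333, 0.333333·0.227=0.07567. Summing gives P(defective) = 0.13133.
P(Machine 3 | defective) = 0.07567 / 0.13133 = 0.5761.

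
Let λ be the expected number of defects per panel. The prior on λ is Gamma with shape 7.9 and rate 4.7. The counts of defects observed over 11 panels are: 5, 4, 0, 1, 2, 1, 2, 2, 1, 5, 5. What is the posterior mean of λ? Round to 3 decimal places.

The Poisson likelihood adds the total count to the shape and the number of exposure periods to the rate. Here ∑xᵢ = 28 and n = 11, so shape 7.9→35.9 and rate 4.7→15.7.
Posterior mean = shape/rate = 35.9/15.7 = 2.287.

Posterior mean ≈ 2.287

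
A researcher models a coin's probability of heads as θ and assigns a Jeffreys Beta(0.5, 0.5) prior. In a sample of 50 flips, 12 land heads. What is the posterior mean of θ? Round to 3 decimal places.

Posterior mean ≈ 0.245

Observing 12 successes and 38 failures updates Beta(0.5, 0.5) by adding the success and failure counts to the two shape parameters: α = 0.5+12 = 12.5, β = 0.5+38 = 38.5.
Posterior mean = α/(α+β) = 12.5/51 = 0.245.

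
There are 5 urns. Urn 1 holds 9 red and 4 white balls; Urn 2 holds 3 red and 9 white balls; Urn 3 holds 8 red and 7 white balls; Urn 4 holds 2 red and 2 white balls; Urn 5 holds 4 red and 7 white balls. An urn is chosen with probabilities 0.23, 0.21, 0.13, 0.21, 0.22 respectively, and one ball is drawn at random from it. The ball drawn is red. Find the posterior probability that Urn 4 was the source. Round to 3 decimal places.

Tabulate prior·likelihood by source: [1] prior 0.23, lik 0.6923, product 0.1592; [2] prior 0.21, lik 0.25, product 0.05250; [3] prior 0.13, lik 0.5333, product 0.06933; [4] prior 0.21, lik 0.5, product 0.1050; [5] prior 0.22, lik 0.3636, product 0.08000.
Normalizing constant = 0.46606; the posterior for Urn 4 is its product over the sum, 0.1050/0.46606 = 0.225.

Posterior probability ≈ 0.225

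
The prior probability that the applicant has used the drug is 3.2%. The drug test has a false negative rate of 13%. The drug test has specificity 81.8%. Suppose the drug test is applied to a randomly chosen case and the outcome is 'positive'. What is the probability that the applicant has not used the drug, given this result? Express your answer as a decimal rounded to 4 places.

Let H be the event that the applicant has used the drug. P(H) = 0.032, so P(¬H) = 0.968. With E the 'positive' result, P(E|H) = 0.87 and P(E|¬H) = 0.182.
P(E) = 0.87·0.032 + 0.182·0.968 = 0.027840 + 0.17618 = 0.20402.
By Bayes' theorem, P(H|E) = 0.027840 / 0.20402 = 0.1365. Hence P(¬H|E) = 1 − 0.1365 = 0.8635.

P(¬H | E) ≈ 0.8635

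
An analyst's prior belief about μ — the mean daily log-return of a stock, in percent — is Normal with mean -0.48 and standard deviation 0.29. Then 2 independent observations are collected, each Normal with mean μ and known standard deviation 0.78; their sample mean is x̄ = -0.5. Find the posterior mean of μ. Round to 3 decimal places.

With known σ, the Normal prior is conjugate. Weight on the data is w = (n/σ²)/(n/σ² + 1/τ₀²) = 3.28731/(3.28731+11.8906) = 0.21659.
Posterior mean = w·x̄ + (1−w)·μ₀ = 0.21659·-0.5 + 0.78341·-0.48 = -0.484.

Posterior mean ≈ -0.484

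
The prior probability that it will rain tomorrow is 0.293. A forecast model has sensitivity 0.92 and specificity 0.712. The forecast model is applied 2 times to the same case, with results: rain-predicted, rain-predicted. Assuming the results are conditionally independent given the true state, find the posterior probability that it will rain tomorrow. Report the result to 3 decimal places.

Posterior P(H) ≈ 0.809

Let H be the event that it will rain tomorrow; start with P(H) = 0.293. P('rain-predicted'|H) = 0.92, P('rain-predicted'|¬H) = 0.288.
Update on result 1 ('rain-predicted'): P(H) ← 0.92·0.2930 / (0.92·0.2930 + 0.288·0.7070) = 0.26956/0.47318 = 0.5697.
Update on result 2 ('rain-predicted'): P(H) ← 0.92·0.5697 / (0.92·0.5697 + 0.288·0.4303) = 0.52411/0.64804 = 0.8088.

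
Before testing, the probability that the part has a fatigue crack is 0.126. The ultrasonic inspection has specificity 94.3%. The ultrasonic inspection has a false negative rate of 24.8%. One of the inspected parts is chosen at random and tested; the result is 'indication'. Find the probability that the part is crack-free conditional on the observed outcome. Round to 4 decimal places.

Let H be the event that the part has a fatigue crack. P(H) = 0.126, so P(¬H) = 0.874. With E the 'indication' result, P(E|H) = 0.752 and P(E|¬H) = 0.057.
P(E) = 0.752·0.126 + 0.057·0.874 = 0.094752 + 0.049818 = 0.14457.
By Bayes' theorem, P(H|E) = 0.094752 / 0.14457 = 0.6554. Hence P(¬H|E) = 1 − 0.6554 = 0.3446.

P(¬H | E) ≈ 0.3446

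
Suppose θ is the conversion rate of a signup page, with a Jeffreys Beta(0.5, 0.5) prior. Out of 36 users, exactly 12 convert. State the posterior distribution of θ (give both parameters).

Posterior: Beta(12.5, 24.5)

Observing 12 successes and 24 failures updates Beta(0.5, 0.5) by adding the success and failure counts to the two shape parameters: α = 0.5+12 = 12.5, β = 0.5+24 = 24.5.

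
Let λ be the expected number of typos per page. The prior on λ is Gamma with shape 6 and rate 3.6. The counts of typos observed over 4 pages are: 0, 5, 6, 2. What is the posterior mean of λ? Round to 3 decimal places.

Total count ∑xᵢ = 13 over n = 4 pages.
Gamma is conjugate to the Poisson likelihood: posterior is Gamma(shape = 6+13 = 19, rate = 3.6+4 = 7.6).
E[λ | data] = 19/7.6 = 2.500.

Posterior mean ≈ 2.500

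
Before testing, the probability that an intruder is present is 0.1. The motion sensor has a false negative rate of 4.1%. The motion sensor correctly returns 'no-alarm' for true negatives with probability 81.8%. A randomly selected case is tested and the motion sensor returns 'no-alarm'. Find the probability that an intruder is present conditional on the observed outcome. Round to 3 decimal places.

Let H be the event that an intruder is present. P(H) = 0.1, so P(¬H) = 0.9. With E the 'no-alarm' result, P(E|H) = 0.041 and P(E|¬H) = 0.818.
P(E) = 0.041·0.1 + 0.818·0.9 = 0.0041000 + 0.73620 = 0.74030.
By Bayes' theorem, P(H|E) = 0.0041000 / 0.74030 = 0.006.

P(H | E) ≈ 0.006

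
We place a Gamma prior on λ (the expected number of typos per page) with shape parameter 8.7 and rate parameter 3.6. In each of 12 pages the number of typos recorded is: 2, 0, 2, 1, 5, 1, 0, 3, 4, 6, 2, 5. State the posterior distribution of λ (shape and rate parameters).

Posterior: Gamma(shape=39.7, rate=15.6)

The Poisson likelihood adds the total count to the shape and the number of exposure periods to the rate. Here ∑xᵢ = 31 and n = 12, so shape 8.7→39.7 and rate 3.6→15.6.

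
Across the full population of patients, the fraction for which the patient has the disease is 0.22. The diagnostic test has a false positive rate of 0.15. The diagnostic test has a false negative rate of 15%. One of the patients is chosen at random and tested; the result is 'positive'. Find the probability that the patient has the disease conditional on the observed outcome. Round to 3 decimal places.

P(H | E) ≈ 0.615

Let H be the event that the patient has the disease. P(H) = 0.22, so P(¬H) = 0.78. With E the 'positive' result, P(E|H) = 0.85 and P(E|¬H) = 0.15.
P(E) = 0.85·0.22 + 0.15·0.78 = 0.18700 + 0.11700 = 0.30400.
By Bayes' theorem, P(H|E) = 0.18700 / 0.30400 = 0.615.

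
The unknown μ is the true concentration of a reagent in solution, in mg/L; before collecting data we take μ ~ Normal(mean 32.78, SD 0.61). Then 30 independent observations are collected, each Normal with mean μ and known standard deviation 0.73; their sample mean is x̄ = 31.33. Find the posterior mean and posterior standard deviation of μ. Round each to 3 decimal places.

With known σ, the Normal prior is conjugate. Weight on the data is w = (n/σ²)/(n/σ² + 1/τ₀²) = 56.2957/(56.2957+2.68745) = 0.95444.
Posterior mean = w·x̄ + (1−w)·μ₀ = 0.95444·31.33 + 0.045563·32.78 = 31.396. Posterior variance = 1/(56.2957+2.68745) = 0.0169540, so SD = 0.130.

Posterior mean ≈ 31.396; posterior SD ≈ 0.130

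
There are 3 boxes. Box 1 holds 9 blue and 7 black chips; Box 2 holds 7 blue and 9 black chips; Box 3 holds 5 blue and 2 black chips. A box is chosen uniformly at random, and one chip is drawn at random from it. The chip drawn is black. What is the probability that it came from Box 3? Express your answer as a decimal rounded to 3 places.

Posterior probability ≈ 0.222

Tabulate prior·likelihood by source: [1] prior 0.333333, lik 0.4375, product 0.1458; [2] prior 0.333333, lik 0.5625, product 0.1875; [3] prior 0.333333, lik 0.2857, product 0.09524.
Normalizing constant = 0.42857; the posterior for Box 3 is its product over the sum, 0.09524/0.42857 = 0.222.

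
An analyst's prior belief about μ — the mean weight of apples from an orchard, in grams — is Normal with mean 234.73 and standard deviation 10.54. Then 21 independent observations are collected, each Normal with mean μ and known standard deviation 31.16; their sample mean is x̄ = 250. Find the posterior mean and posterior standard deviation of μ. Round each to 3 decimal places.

Posterior mean ≈ 245.512; posterior SD ≈ 5.714

Prior precision 1/τ₀² = 1/10.54² = 0.00900158; data precision n/σ² = 21/31.16² = 0.0216284.
Posterior precision = 0.00900158 + 0.0216284 = 0.0306300, giving posterior SD = 1/√0.0306300 = 5.714.
Posterior mean = (0.00900158·234.73 + 0.0216284·250) / 0.0306300 = 245.512.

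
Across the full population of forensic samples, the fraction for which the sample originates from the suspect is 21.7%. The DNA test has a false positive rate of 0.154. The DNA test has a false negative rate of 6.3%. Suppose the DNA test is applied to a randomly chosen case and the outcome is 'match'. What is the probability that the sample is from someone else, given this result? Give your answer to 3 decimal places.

P(¬H | E) ≈ 0.372

Write H for 'the sample originates from the suspect'. Prior odds H:¬H = 0.217/0.783 = 0.27714. For the 'match' outcome, the likelihood ratio is 0.937/0.154 = 6.0844.
Posterior odds = 0.27714 × 6.0844 = 1.6862, so P(H|E) = 1.6862/(1+1.6862) = 0.628. Then P(¬H|E) = 1 − 0.628 = 0.372.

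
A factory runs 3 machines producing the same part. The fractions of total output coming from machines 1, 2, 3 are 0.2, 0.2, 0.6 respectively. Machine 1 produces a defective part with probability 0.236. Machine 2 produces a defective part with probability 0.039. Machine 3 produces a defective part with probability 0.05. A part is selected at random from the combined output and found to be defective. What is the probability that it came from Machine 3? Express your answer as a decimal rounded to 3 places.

P(defective|M1) = 0.236; P(defective|M2) = 0.039; P(defective|M3) = 0.05.
Prior × likelihood for each source: 0.2·0.236=0.04720, 0.2·0.039=0.007800, 0.6·0.05=0.03000. Summing gives P(defective) = 0.085000.
P(Machine 3 | defective) = 0.03000 / 0.085000 = 0.353.

Posterior probability ≈ 0.353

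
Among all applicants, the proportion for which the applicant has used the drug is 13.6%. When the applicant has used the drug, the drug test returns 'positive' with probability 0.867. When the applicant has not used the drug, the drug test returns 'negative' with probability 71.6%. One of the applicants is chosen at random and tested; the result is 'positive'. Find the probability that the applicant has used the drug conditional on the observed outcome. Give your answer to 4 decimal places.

P(H | E) ≈ 0.3246

Write H for 'the applicant has used the drug'. Prior odds H:¬H = 0.136/0.864 = 0.15741. For the 'positive' outcome, the likelihood ratio is 0.867/0.284 = 3.0528.
Posterior odds = 0.15741 × 3.0528 = 0.48054, so P(H|E) = 0.48054/(1+0.48054) = 0.3246.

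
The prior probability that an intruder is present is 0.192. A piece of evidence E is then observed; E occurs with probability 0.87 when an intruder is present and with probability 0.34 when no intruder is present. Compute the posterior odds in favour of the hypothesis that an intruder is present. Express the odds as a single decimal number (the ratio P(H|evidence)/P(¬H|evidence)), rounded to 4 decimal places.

Prior odds = 0.192/(1−0.192) = 0.23762.
Likelihood ratio for E = 0.87/0.34 = 2.5588.
Posterior odds = prior odds × LR = 0.60804.

Posterior odds ≈ 0.6080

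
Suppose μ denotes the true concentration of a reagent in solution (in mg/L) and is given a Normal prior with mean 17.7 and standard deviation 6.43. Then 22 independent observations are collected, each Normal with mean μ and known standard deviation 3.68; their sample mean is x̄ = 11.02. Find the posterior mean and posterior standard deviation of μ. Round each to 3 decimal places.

Posterior mean ≈ 11.118; posterior SD ≈ 0.779

With known σ, the Normal prior is conjugate. Weight on the data is w = (n/σ²)/(n/σ² + 1/τ₀²) = 1.62453/(1.62453+0.0241868) = 0.98533.
Posterior mean = w·x̄ + (1−w)·μ₀ = 0.98533·11.02 + 0.014670·17.7 = 11.118. Posterior variance = 1/(1.62453+0.0241868) = 0.606533, so SD = 0.779.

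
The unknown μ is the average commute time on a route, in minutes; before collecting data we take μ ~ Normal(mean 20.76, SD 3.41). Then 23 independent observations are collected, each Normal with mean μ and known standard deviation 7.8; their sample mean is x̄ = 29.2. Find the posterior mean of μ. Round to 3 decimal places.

Prior precision 1/τ₀² = 1/3.41² = 0.0859986; data precision n/σ² = 23/7.8² = 0.378041.
Posterior precision = 0.0859986 + 0.378041 = 0.464039.
Posterior mean = (0.0859986·20.76 + 0.378041·29.2) / 0.464039 = 27.636.

Posterior mean ≈ 27.636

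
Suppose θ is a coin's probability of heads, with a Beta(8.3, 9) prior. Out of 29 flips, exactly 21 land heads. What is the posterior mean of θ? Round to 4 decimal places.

The binomial likelihood is conjugate to the Beta prior: with 21 successes and 8 failures, the posterior is Beta(8.3+21, 9+8) = Beta(29.3, 17).
E[θ | data] = 29.3/(29.3+17) = 0.6328.

Posterior mean ≈ 0.6328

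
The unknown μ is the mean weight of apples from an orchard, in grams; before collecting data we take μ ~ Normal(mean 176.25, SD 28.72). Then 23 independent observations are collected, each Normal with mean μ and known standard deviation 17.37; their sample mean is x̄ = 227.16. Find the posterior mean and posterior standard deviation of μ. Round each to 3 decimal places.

Posterior mean ≈ 226.363; posterior SD ≈ 3.593

Prior precision 1/τ₀² = 1/28.72² = 0.00121236; data precision n/σ² = 23/17.37² = 0.0762304.
Posterior precision = 0.00121236 + 0.0762304 = 0.0774428, giving posterior SD = 1/√0.0774428 = 3.593.
Posterior mean = (0.00121236·176.25 + 0.0762304·227.16) / 0.0774428 = 226.363.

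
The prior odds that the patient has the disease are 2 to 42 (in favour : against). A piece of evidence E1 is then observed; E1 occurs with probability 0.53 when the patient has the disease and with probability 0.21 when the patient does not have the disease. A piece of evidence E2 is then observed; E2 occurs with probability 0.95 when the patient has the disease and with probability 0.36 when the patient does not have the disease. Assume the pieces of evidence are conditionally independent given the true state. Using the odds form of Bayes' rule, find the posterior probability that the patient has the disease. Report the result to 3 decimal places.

Prior odds = 2/42 = 0.047619.
Likelihood ratio for E1 = 0.53/0.21 = 2.5238.
Likelihood ratio for E2 = 0.95/0.36 = 2.6389.
Posterior odds = prior odds × LR₁ × LR₂ = 0.31715.
Posterior probability = odds/(1+odds) = 0.31715/1.3171 = 0.241.

Posterior probability ≈ 0.241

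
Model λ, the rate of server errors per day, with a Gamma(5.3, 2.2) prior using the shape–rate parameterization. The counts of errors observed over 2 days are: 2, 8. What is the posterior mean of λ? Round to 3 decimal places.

Posterior mean ≈ 3.643

The Poisson likelihood adds the total count to the shape and the number of exposure periods to the rate. Here ∑xᵢ = 10 and n = 2, so shape 5.3→15.3 and rate 2.2→4.2.
Posterior mean = shape/rate = 15.3/4.2 = 3.643.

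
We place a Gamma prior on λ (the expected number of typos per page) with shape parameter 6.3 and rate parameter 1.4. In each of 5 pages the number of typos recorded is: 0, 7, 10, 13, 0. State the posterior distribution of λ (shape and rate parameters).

Posterior: Gamma(shape=36.3, rate=6.4)

Total count ∑xᵢ = 30 over n = 5 pages.
Gamma is conjugate to the Poisson likelihood: posterior is Gamma(shape = 6.3+30 = 36.3, rate = 1.4+5 = 6.4).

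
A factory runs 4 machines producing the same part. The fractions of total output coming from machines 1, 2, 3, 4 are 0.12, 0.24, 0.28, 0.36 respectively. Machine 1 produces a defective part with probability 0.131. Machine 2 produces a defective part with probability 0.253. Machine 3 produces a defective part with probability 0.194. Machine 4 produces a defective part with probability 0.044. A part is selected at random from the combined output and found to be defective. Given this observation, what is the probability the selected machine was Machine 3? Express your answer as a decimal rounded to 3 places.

Posterior probability ≈ 0.371

P(defective|M1) = 0.131; P(defective|M2) = 0.253; P(defective|M3) = 0.194; P(defective|M4) = 0.044.
Prior × likelihood for each source: 0.12·0.131=0.01572, 0.24·0.253=0.06072, 0.28·0.194=0.05432, 0.36·0.044=0.01584. Summing gives P(defective) = 0.14660.
P(Machine 3 | defective) = 0.05432 / 0.14660 = 0.371.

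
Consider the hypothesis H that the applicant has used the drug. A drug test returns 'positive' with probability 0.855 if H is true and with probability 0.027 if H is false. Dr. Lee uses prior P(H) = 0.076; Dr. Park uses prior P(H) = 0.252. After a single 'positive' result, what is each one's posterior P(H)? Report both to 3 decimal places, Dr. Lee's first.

The likelihood ratio for a 'positive' result is 0.855/0.027 = 31.667.
Dr. Lee: prior odds 0.076/0.924 = 0.082251; posterior odds 2.6046; posterior probability 0.723.
Dr. Park: prior odds 0.252/0.748 = 0.33690; posterior odds 10.668; posterior probability 0.914.

Dr. Lee: 0.723; Dr. Park: 0.914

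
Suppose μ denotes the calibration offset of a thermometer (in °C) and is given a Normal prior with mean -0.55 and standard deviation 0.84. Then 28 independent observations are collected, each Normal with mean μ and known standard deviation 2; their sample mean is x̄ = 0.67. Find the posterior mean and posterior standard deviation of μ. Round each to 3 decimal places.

Posterior mean ≈ 0.465; posterior SD ≈ 0.345

Prior precision 1/τ₀² = 1/0.84² = 1.41723; data precision n/σ² = 28/2² = 7.00000.
Posterior precision = 1.41723 + 7.00000 = 8.41723, giving posterior SD = 1/√8.41723 = 0.345.
Posterior mean = (1.41723·-0.55 + 7.00000·0.67) / 8.41723 = 0.465.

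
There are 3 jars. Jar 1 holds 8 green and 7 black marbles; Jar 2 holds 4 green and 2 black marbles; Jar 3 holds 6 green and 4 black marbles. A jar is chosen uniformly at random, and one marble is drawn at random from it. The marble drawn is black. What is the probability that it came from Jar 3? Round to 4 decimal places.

Posterior probability ≈ 0.3333

Tabulate prior·likelihood by source: [1] prior 0.333333, lik 0.4667, product 0.1556; [2] prior 0.333333, lik 0.3333, product 0.1111; [3] prior 0.333333, lik 0.4, product 0.1333.
Normalizing constant = 0.40000; the posterior for Jar 3 is its product over the sum, 0.1333/0.40000 = 0.3333.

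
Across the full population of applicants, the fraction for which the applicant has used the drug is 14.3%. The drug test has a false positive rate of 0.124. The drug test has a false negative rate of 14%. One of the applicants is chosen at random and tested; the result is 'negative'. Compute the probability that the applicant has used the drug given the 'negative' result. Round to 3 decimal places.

Write H for 'the applicant has used the drug'. Prior odds H:¬H = 0.143/0.857 = 0.16686. For the 'negative' outcome, the likelihood ratio is 0.14/0.876 = 0.15982.
Posterior odds = 0.16686 × 0.15982 = 0.026667, so P(H|E) = 0.026667/(1+0.026667) = 0.026.

P(H | E) ≈ 0.026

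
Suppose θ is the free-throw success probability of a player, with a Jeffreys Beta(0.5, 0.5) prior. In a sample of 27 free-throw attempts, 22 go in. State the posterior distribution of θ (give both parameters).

Posterior: Beta(22.5, 5.5)

Observing 22 successes and 5 failures updates Beta(0.5, 0.5) by adding the success and failure counts to the two shape parameters: α = 0.5+22 = 22.5, β = 0.5+5 = 5.5.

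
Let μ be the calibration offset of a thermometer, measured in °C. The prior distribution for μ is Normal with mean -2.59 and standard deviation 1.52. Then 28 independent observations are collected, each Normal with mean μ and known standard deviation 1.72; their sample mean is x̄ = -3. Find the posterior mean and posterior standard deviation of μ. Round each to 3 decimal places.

Prior precision 1/τ₀² = 1/1.52² = 0.432825; data precision n/σ² = 28/1.72² = 9.46458.
Posterior precision = 0.432825 + 9.46458 = 9.89740, giving posterior SD = 1/√9.89740 = 0.318.
Posterior mean = (0.432825·-2.59 + 9.46458·-3) / 9.89740 = -2.982.

Posterior mean ≈ -2.982; posterior SD ≈ 0.318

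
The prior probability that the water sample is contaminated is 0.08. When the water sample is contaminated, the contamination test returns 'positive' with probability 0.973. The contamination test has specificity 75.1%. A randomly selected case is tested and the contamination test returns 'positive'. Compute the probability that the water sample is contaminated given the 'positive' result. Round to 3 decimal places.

Write H for 'the water sample is contaminated'. Prior odds H:¬H = 0.08/0.92 = 0.086957. For the 'positive' outcome, the likelihood ratio is 0.973/0.249 = 3.9076.
Posterior odds = 0.086957 × 3.9076 = 0.33979, so P(H|E) = 0.33979/(1+0.33979) = 0.254.

P(H | E) ≈ 0.254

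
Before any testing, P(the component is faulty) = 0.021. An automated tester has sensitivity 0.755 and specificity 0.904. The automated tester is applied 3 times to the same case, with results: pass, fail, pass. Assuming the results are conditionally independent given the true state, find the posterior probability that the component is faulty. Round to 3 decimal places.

Posterior P(H) ≈ 0.012

With H the event that the component is faulty, the joint likelihood of the observed sequence is P(data|H) = 0.245·0.755·0.245 = 0.045319 and P(data|¬H) = 0.904·0.096·0.904 = 0.078453.
Bayes: P(H|data) = 0.021·0.045319 / (0.021·0.045319 + 0.979·0.078453) = 0.00095170/0.077757 = 0.0122.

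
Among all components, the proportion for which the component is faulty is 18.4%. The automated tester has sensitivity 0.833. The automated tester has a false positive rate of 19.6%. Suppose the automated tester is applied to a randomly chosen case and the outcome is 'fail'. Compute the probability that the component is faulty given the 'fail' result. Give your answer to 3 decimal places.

P(H | E) ≈ 0.489

Let H be the event that the component is faulty. P(H) = 0.184, so P(¬H) = 0.816. With E the 'fail' result, P(E|H) = 0.833 and P(E|¬H) = 0.196.
P(E) = 0.833·0.184 + 0.196·0.816 = 0.15327 + 0.15994 = 0.31321.
By Bayes' theorem, P(H|E) = 0.15327 / 0.31321 = 0.489.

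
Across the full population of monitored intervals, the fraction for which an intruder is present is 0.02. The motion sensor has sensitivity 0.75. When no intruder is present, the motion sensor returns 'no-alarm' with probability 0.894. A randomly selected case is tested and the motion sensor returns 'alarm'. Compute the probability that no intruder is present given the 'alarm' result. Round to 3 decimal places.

P(¬H | E) ≈ 0.874

Write H for 'an intruder is present'. Prior odds H:¬H = 0.02/0.98 = 0.020408. For the 'alarm' outcome, the likelihood ratio is 0.75/0.106 = 7.0755.
Posterior odds = 0.020408 × 7.0755 = 0.14440, so P(H|E) = 0.14440/(1+0.14440) = 0.126. Then P(¬H|E) = 1 − 0.126 = 0.874.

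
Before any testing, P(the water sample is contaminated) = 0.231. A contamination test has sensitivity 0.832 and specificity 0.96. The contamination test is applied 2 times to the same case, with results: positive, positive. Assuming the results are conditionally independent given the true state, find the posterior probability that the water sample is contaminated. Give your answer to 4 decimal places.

Let H be the event that the water sample is contaminated; start with P(H) = 0.231. P('positive'|H) = 0.832, P('positive'|¬H) = 0.04.
Update on result 1 ('positive'): P(H) ← 0.832·0.2310 / (0.832·0.2310 + 0.04·0.7690) = 0.19219/0.22295 = 0.8620.
Update on result 2 ('positive'): P(H) ← 0.832·0.8620 / (0.832·0.8620 + 0.04·0.1380) = 0.71721/0.72273 = 0.9924.

Posterior P(H) ≈ 0.9924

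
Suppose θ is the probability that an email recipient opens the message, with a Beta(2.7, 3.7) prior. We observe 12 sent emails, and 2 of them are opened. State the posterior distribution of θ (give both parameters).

Posterior: Beta(4.7, 13.7)

The binomial likelihood is conjugate to the Beta prior: with 2 successes and 10 failures, the posterior is Beta(2.7+2, 3.7+10) = Beta(4.7, 13.7).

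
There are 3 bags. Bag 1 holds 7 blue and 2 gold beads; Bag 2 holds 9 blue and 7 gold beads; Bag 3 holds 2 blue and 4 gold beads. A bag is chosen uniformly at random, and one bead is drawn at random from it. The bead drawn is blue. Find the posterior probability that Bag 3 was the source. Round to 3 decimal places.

Posterior probability ≈ 0.199

P(blue|Bag 1) = 0.7778; P(blue|Bag 2) = 0.5625; P(blue|Bag 3) = 0.3333.
Prior × likelihood for each source: 0.333333·0.7778=0.2593, 0.333333·0.5625=0.1875, 0.333333·0.3333=0.1111. Summing gives P(blue) = 0.55787.
P(Bag 3 | blue) = 0.1111 / 0.55787 = 0.199.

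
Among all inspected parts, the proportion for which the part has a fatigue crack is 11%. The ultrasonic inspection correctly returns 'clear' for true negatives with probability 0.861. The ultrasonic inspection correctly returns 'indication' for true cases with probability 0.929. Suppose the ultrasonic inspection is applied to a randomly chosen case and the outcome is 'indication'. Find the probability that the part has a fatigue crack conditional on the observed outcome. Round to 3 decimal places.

P(H | E) ≈ 0.452

Write H for 'the part has a fatigue crack'. Prior odds H:¬H = 0.11/0.89 = 0.12360. For the 'indication' outcome, the likelihood ratio is 0.929/0.139 = 6.6835.
Posterior odds = 0.12360 × 6.6835 = 0.82604, so P(H|E) = 0.82604/(1+0.82604) = 0.452.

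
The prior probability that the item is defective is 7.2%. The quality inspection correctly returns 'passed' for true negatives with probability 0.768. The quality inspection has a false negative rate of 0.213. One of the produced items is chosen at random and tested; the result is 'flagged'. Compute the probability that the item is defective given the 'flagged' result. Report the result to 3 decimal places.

P(H | E) ≈ 0.208

Write H for 'the item is defective'. Prior odds H:¬H = 0.072/0.928 = 0.077586. For the 'flagged' outcome, the likelihood ratio is 0.787/0.232 = 3.3922.
Posterior odds = 0.077586 × 3.3922 = 0.26319, so P(H|E) = 0.26319/(1+0.26319) = 0.208.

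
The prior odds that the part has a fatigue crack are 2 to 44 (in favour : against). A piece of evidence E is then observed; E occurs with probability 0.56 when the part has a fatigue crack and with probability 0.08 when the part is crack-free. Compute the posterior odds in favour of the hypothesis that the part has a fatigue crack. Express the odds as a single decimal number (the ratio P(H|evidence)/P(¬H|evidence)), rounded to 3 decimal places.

Posterior odds ≈ 0.318

Prior odds = 2/44 = 0.045455.
Likelihood ratio for E = 0.56/0.08 = 7.0000.
Posterior odds = prior odds × LR = 0.31818.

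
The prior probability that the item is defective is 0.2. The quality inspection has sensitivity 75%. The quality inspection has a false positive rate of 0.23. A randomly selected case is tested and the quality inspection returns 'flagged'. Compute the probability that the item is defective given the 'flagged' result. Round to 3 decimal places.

P(H | E) ≈ 0.449

Write H for 'the item is defective'. Prior odds H:¬H = 0.2/0.8 = 0.25000. For the 'flagged' outcome, the likelihood ratio is 0.75/0.23 = 3.2609.
Posterior odds = 0.25000 × 3.2609 = 0.81522, so P(H|E) = 0.81522/(1+0.81522) = 0.449.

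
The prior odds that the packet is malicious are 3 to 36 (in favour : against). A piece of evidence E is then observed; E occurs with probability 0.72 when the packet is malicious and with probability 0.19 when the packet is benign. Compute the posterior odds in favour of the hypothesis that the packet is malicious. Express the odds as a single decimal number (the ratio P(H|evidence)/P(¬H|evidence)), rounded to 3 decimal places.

Prior odds = 3/36 = 0.083333. In log-odds, ln(0.083333) = -2.4849.
Add log likelihood ratio: ln(3.7895) = 1.3322.
Posterior log-odds = -1.1527, so posterior odds = exp(-1.1527) = 0.31579.

Posterior odds ≈ 0.316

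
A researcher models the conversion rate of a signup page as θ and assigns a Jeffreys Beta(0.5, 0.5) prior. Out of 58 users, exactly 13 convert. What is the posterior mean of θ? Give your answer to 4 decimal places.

Posterior mean ≈ 0.2288

Observing 13 successes and 45 failures updates Beta(0.5, 0.5) by adding the success and failure counts to the two shape parameters: α = 0.5+13 = 13.5, β = 0.5+45 = 45.5.
E[θ | data] = 13.5/(13.5+45.5) = 0.2288.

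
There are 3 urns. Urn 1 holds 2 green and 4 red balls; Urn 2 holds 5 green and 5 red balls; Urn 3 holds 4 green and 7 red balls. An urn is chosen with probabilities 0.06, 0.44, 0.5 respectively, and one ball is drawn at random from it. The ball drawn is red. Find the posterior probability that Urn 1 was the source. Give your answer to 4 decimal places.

Posterior probability ≈ 0.0692

Tabulate prior·likelihood by source: [1] prior 0.06, lik 0.6667, product 0.04000; [2] prior 0.44, lik 0.5, product 0.2200; [3] prior 0.5, lik 0.6364, product 0.3182.
Normalizing constant = 0.57818; the posterior for Urn 1 is its product over the sum, 0.04000/0.57818 = 0.0692.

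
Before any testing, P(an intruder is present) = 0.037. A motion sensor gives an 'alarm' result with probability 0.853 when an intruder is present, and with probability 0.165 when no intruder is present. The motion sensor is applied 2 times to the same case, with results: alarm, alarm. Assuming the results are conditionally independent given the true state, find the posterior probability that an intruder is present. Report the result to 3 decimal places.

Posterior P(H) ≈ 0.507

With H the event that an intruder is present, the joint likelihood of the observed sequence is P(data|H) = 0.853·0.853 = 0.72761 and P(data|¬H) = 0.165·0.165 = 0.027225.
Bayes: P(H|data) = 0.037·0.72761 / (0.037·0.72761 + 0.963·0.027225) = 0.026922/0.053139 = 0.5066.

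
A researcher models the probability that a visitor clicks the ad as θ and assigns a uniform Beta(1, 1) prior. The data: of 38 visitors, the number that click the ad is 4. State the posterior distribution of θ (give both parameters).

Observing 4 successes and 34 failures updates Beta(1, 1) by adding the success and failure counts to the two shape parameters: α = 1+4 = 5, β = 1+34 = 35.

Posterior: Beta(5, 35)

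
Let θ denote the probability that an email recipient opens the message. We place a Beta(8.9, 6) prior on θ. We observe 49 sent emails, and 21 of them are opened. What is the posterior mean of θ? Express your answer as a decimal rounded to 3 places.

Posterior mean ≈ 0.468

Observing 21 successes and 28 failures updates Beta(8.9, 6) by adding the success and failure counts to the two shape parameters: α = 8.9+21 = 29.9, β = 6+28 = 34.
Posterior mean = α/(α+β) = 29.9/63.9 = 0.468.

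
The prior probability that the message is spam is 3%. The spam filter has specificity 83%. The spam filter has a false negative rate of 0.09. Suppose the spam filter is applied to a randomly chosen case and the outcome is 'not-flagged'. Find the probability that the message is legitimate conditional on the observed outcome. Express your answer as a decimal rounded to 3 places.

P(¬H | E) ≈ 0.997

Write H for 'the message is spam'. Prior odds H:¬H = 0.03/0.97 = 0.030928. For the 'not-flagged' outcome, the likelihood ratio is 0.09/0.83 = 0.10843.
Posterior odds = 0.030928 × 0.10843 = 0.0033536, so P(H|E) = 0.0033536/(1+0.0033536) = 0.003. Then P(¬H|E) = 1 − 0.003 = 0.997.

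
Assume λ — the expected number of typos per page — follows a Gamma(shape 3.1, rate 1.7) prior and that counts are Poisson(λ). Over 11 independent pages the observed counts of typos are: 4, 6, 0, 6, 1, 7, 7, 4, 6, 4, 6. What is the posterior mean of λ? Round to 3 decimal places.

Posterior mean ≈ 4.260

Total count ∑xᵢ = 51 over n = 11 pages.
Gamma is conjugate to the Poisson likelihood: posterior is Gamma(shape = 3.1+51 = 54.1, rate = 1.7+11 = 12.7).
E[λ | data] = 54.1/12.7 = 4.260.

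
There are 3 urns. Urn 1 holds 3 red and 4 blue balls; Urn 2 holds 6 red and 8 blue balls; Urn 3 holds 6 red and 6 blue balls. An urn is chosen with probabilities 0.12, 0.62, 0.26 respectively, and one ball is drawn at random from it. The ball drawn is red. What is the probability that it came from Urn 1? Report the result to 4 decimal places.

Posterior probability ≈ 0.1150

P(red|Urn 1) = 0.4286; P(red|Urn 2) = 0.4286; P(red|Urn 3) = 0.5.
Prior × likelihood for each source: 0.12·0.4286=0.05143, 0.62·0.4286=0.2657, 0.26·0.5=0.1300. Summing gives P(red) = 0.44714.
P(Urn 1 | red) = 0.05143 / 0.44714 = 0.1150.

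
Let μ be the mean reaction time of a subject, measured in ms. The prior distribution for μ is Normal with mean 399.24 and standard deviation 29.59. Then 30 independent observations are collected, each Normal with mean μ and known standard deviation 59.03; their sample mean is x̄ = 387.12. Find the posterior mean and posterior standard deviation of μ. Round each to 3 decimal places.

Posterior mean ≈ 388.540; posterior SD ≈ 10.127

With known σ, the Normal prior is conjugate. Weight on the data is w = (n/σ²)/(n/σ² + 1/τ₀²) = 0.00860946/(0.00860946+0.00114212) = 0.88288.
Posterior mean = w·x̄ + (1−w)·μ₀ = 0.88288·387.12 + 0.11712·399.24 = 388.540. Posterior variance = 1/(0.00860946+0.00114212) = 102.548, so SD = 10.127.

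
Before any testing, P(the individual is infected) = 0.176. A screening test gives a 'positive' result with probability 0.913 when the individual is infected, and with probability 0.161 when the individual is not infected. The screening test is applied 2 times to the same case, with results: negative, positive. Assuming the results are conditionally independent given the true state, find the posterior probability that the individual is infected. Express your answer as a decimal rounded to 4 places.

With H the event that the individual is infected, the joint likelihood of the observed sequence is P(data|H) = 0.087·0.913 = 0.079431 and P(data|¬H) = 0.839·0.161 = 0.13508.
Bayes: P(H|data) = 0.176·0.079431 / (0.176·0.079431 + 0.824·0.13508) = 0.013980/0.12528 = 0.1116.

Posterior P(H) ≈ 0.1116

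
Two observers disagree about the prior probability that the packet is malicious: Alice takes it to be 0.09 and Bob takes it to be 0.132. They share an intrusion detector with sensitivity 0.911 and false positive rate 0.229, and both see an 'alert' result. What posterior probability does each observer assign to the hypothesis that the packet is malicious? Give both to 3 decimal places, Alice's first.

Alice: 0.282; Bob: 0.377

P('+'|H) = 0.911, P('+'|¬H) = 0.229.
Alice: numerator 0.911·0.09 = 0.081990; evidence = 0.081990+0.229·0.91 = 0.29038; posterior = 0.282.
Bob: numerator 0.911·0.132 = 0.12025; evidence = 0.12025+0.229·0.868 = 0.31902; posterior = 0.377.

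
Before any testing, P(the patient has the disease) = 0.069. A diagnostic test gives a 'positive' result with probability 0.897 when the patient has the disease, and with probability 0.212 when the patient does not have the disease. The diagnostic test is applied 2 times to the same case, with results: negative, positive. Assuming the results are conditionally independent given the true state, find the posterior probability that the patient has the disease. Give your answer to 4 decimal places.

Let H be the event that the patient has the disease; start with P(H) = 0.069. P('positive'|H) = 0.897, P('positive'|¬H) = 0.212.
Update on result 1 ('negative'): P(H) ← 0.103·0.0690 / (0.103·0.0690 + 0.788·0.9310) = 0.0071070/0.74074 = 0.0096.
Update on result 2 ('positive'): P(H) ← 0.897·0.0096 / (0.897·0.0096 + 0.212·0.9904) = 0.0086063/0.21857 = 0.0394.

Posterior P(H) ≈ 0.0394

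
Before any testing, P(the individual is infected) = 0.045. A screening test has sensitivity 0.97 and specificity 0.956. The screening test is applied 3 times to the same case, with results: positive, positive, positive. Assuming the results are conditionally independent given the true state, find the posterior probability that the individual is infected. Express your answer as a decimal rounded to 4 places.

Posterior P(H) ≈ 0.9980

With H the event that the individual is infected, the joint likelihood of the observed sequence is P(data|H) = 0.97·0.97·0.97 = 0.91267 and P(data|¬H) = 0.044·0.044·0.044 = 0.00008518.
Bayes: P(H|data) = 0.045·0.91267 / (0.045·0.91267 + 0.955·0.00008518) = 0.041070/0.041152 = 0.9980.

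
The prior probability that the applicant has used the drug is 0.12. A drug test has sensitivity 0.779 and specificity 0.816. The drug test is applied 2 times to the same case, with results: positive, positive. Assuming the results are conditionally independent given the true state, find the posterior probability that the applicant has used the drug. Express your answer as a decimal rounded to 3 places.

With H the event that the applicant has used the drug, the joint likelihood of the observed sequence is P(data|H) = 0.779·0.779 = 0.60684 and P(data|¬H) = 0.184·0.184 = 0.033856.
Bayes: P(H|data) = 0.12·0.60684 / (0.12·0.60684 + 0.88·0.033856) = 0.072821/0.10261 = 0.7097.

Posterior P(H) ≈ 0.710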